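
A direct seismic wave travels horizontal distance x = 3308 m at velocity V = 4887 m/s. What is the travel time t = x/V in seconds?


t = x / V
= 3308 / 4887
= 0.6769 s

0.6769


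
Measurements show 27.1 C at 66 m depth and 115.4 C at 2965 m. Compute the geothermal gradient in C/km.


dT = 115.4 - 27.1 = 88.3 C
dz = 2965 - 66 = 2899 m
gradient = dT/dz * 1000 = 88.3/2899 * 1000 = 30.4588 C/km

30.4588


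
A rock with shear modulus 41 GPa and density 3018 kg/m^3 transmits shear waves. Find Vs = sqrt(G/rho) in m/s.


Convert G to Pa: G = 41e9 Pa
Compute G/rho = 41e9 / 3018 = 13585155.7323
Vs = sqrt(13585155.7323) = 3685.8 m/s

3685.8


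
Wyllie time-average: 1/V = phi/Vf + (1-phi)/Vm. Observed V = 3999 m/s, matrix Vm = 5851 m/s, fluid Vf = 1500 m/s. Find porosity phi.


1/V - 1/Vm = 1/3999 - 1/5851 = 7.915e-05
1/Vf - 1/Vm = 1/1500 - 1/5851 = 0.00049576
phi = 7.915e-05 / 0.00049576 = 0.1597

0.1597


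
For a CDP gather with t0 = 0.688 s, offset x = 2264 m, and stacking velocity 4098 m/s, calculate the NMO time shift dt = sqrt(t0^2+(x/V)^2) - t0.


x/Vnmo = 2264/4098 = 0.552465
(x/Vnmo)^2 = 0.305217
t0^2 = 0.473344
sqrt(0.473344 + 0.305217) = 0.882361
dt = 0.882361 - 0.688 = 0.194361

0.194361


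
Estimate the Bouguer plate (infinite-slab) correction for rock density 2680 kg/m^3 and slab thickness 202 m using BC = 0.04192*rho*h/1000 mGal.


BC = 0.04192 * rho * h / 1000
= 0.04192 * 2680 * 202 / 1000
= 22.6938 mGal

22.6938


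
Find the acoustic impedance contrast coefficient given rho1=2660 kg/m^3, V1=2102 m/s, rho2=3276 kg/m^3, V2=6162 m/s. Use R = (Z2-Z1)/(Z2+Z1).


Z1 = 2660 * 2102 = 5591320
Z2 = 3276 * 6162 = 20186712
R = (20186712 - 5591320) / (20186712 + 5591320) = 14595392 / 25778032 = 0.5662

0.5662


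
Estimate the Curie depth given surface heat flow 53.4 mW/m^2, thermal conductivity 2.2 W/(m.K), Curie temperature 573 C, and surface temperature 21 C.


T_Curie - T_surf = 573 - 21 = 552 C
Convert q to W/m^2: 53.4 mW/m^2 = 0.0534 W/m^2
d = 552 * 2.2 / 0.0534 = 22741.57 m

22741.57


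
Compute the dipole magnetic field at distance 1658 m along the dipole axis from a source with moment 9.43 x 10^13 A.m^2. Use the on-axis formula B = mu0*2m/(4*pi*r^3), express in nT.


m = 9.43 x 10^13 = 94300000000000 A.m^2
2m = 188600000000000 A.m^2
r^3 = 1658^3 = 4557782312
B = (4pi*10^-7) * 188600000000000 / (4*pi * 4557782312) * 1e9
= 237001749.786814 / 57274781712.16 * 1e9
= 4137977.3559 nT

4137977.3559


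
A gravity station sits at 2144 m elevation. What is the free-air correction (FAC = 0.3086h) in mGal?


FAC = 0.3086 * h
= 0.3086 * 2144
= 661.6384 mGal

661.6384


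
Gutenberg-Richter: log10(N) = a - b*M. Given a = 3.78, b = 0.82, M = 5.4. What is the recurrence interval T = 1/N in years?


log10(N) = 3.78 - 0.82*5.4 = -0.648
N = 10^-0.648 = 0.224905
T = 1/N = 1/0.224905 = 4.4463 years

4.4463


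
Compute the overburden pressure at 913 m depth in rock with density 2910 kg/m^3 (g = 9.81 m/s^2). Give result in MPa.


P = rho * g * z / 1e6
= 2910 * 9.81 * 913 / 1e6
= 26063502.3 / 1e6
= 26.0635 MPa

26.0635


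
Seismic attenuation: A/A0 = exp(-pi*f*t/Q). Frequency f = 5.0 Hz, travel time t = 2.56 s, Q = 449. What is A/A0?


pi*f*t/Q = pi*5.0*2.56/449 = 0.08956
A/A0 = exp(-0.08956) = 0.914334

0.914334


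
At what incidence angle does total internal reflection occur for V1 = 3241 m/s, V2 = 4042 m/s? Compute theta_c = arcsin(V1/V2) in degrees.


V1/V2 = 3241/4042 = 0.801831
theta_c = arcsin(0.801831) = 53.3053 degrees

53.3053


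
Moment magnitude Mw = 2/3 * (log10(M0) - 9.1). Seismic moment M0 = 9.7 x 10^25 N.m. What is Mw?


log10(M0) = log10(9.7 x 10^25) = 25.9868
Mw = 2/3 * (25.9868 - 9.1)
= 2/3 * 16.8868
= 11.26

11.26


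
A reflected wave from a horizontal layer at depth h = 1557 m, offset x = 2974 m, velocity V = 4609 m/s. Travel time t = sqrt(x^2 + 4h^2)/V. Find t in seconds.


x^2 + 4h^2 = 2974^2 + 4*1557^2 = 8844676 + 9696996 = 18541672
sqrt(18541672) = 4306.0042
t = 4306.0042 / 4609 = 0.9343 s

0.9343


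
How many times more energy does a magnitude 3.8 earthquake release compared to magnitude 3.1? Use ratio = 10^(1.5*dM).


M2 - M1 = 3.8 - 3.1 = 0.7
1.5 * 0.7 = 1.05
ratio = 10^1.05 = 11.22

11.22


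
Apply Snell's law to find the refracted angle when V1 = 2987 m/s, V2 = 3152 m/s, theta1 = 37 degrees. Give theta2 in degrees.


sin(theta1) = sin(37 deg) = 0.601815
sin(theta2) = V2/V1 * sin(theta1) = 3152/2987 * 0.601815 = 0.635059
theta2 = arcsin(0.635059) = 39.4244 degrees

39.4244


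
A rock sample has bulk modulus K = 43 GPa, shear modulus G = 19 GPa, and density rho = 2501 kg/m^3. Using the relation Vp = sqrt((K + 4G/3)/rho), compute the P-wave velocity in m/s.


First compute the effective modulus:
K + 4G/3 = 43e9 + 4*19e9/3 = 68333333333.33 Pa
Then divide by density:
68333333333.33 / 2501 = 27322404.3716 Pa/(kg/m^3)
Take the square root:
Vp = sqrt(27322404.3716) = 5227.08 m/s

5227.08


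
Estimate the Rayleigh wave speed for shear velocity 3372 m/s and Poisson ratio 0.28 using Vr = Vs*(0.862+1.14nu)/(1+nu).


Numerator factor = 0.862 + 1.14*0.28 = 1.1812
Denominator = 1 + 0.28 = 1.28
Vr = 3372 * 1.1812 / 1.28 = 3111.72 m/s

3111.72


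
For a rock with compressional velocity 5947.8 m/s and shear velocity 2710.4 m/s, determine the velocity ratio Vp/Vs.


Vp/Vs = 5947.8 / 2710.4
= 2.1944

2.1944


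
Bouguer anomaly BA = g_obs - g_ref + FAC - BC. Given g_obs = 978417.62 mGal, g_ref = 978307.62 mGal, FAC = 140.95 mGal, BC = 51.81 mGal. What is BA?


BA = g_obs - g_ref + FAC - BC
= 978417.62 - 978307.62 + 140.95 - 51.81
= 199.14 mGal

199.14


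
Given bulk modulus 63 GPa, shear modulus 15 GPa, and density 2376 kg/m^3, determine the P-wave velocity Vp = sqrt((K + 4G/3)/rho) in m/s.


First compute the effective modulus:
K + 4G/3 = 63e9 + 4*15e9/3 = 83000000000.0 Pa
Then divide by density:
83000000000.0 / 2376 = 34932659.9327 Pa/(kg/m^3)
Take the square root:
Vp = sqrt(34932659.9327) = 5910.39 m/s

5910.39


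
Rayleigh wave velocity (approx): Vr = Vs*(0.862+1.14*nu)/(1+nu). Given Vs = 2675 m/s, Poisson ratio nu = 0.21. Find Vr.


Numerator factor = 0.862 + 1.14*0.21 = 1.1014
Denominator = 1 + 0.21 = 1.21
Vr = 2675 * 1.1014 / 1.21 = 2434.91 m/s

2434.91


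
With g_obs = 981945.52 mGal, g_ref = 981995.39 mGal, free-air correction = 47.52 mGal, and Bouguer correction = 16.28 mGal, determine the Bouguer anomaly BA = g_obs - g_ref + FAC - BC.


BA = g_obs - g_ref + FAC - BC
= 981945.52 - 981995.39 + 47.52 - 16.28
= -18.63 mGal

-18.63


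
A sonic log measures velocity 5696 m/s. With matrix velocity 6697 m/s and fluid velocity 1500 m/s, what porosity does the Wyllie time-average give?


1/V - 1/Vm = 1/5696 - 1/6697 = 2.624e-05
1/Vf - 1/Vm = 1/1500 - 1/6697 = 0.00051735
phi = 2.624e-05 / 0.00051735 = 0.0507

0.0507


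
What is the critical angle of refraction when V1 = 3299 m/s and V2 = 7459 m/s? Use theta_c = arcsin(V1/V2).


V1/V2 = 3299/7459 = 0.442284
theta_c = arcsin(0.442284) = 26.2497 degrees

26.2497


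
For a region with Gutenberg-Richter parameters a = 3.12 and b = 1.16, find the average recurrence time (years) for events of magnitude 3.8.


log10(N) = 3.12 - 1.16*3.8 = -1.288
N = 10^-1.288 = 0.051523
T = 1/N = 1/0.051523 = 19.4089 years

19.4089


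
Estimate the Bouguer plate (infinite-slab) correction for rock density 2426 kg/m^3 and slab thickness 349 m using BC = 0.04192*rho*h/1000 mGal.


BC = 0.04192 * rho * h / 1000
= 0.04192 * 2426 * 349 / 1000
= 35.4926 mGal

35.4926


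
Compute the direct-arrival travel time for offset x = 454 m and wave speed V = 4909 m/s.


t = x / V
= 454 / 4909
= 0.0925 s

0.0925


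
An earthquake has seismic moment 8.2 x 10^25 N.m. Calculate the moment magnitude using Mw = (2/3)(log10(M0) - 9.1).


log10(M0) = log10(8.2 x 10^25) = 25.9138
Mw = 2/3 * (25.9138 - 9.1)
= 2/3 * 16.8138
= 11.21

11.21


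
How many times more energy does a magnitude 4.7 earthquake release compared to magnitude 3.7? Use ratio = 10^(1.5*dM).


M2 - M1 = 4.7 - 3.7 = 1.0
1.5 * 1.0 = 1.5
ratio = 10^1.5 = 31.62

31.62


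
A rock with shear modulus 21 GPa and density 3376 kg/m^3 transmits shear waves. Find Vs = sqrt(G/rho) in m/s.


Convert G to Pa: G = 21e9 Pa
Compute G/rho = 21e9 / 3376 = 6220379.1469
Vs = sqrt(6220379.1469) = 2494.07 m/s

2494.07


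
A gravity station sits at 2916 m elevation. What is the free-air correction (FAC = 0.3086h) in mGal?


FAC = 0.3086 * h
= 0.3086 * 2916
= 899.8776 mGal

899.8776


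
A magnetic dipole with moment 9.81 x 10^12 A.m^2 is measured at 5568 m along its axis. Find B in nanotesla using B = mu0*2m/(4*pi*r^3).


m = 9.81 x 10^12 = 9810000000000 A.m^2
2m = 19620000000000 A.m^2
r^3 = 5568^3 = 172622610432
B = (4pi*10^-7) * 19620000000000 / (4*pi * 172622610432) * 1e9
= 24655219.145373 / 2169239699106.66 * 1e9
= 11365.8344 nT

11365.8344


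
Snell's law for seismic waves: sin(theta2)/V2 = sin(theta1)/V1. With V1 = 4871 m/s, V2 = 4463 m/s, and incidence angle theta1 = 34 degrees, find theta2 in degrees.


sin(theta1) = sin(34 deg) = 0.559193
sin(theta2) = V2/V1 * sin(theta1) = 4463/4871 * 0.559193 = 0.512354
theta2 = arcsin(0.512354) = 30.8208 degrees

30.8208


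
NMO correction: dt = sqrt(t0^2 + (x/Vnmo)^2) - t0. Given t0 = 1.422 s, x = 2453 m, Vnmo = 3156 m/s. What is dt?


x/Vnmo = 2453/3156 = 0.77725
(x/Vnmo)^2 = 0.604117
t0^2 = 2.022084
sqrt(2.022084 + 0.604117) = 1.620556
dt = 1.620556 - 1.422 = 0.198556

0.198556


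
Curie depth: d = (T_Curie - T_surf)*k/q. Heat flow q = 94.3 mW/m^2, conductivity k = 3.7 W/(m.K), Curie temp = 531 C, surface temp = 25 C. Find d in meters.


T_Curie - T_surf = 531 - 25 = 506 C
Convert q to W/m^2: 94.3 mW/m^2 = 0.0943 W/m^2
d = 506 * 3.7 / 0.0943 = 19853.66 m

19853.66


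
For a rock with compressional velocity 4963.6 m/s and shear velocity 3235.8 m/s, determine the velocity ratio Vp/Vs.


Vp/Vs = 4963.6 / 3235.8
= 1.534

1.534


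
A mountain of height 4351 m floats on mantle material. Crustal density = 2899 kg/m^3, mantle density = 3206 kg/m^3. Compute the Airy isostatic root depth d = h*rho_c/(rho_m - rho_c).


rho_m - rho_c = 3206 - 2899 = 307
d = 4351 * 2899 / 307
= 12613549 / 307
= 41086.48 m

41086.48


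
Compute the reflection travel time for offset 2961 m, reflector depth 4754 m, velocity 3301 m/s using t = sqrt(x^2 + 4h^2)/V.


x^2 + 4h^2 = 2961^2 + 4*4754^2 = 8767521 + 90402064 = 99169585
sqrt(99169585) = 9958.3927
t = 9958.3927 / 3301 = 3.0168 s

3.0168


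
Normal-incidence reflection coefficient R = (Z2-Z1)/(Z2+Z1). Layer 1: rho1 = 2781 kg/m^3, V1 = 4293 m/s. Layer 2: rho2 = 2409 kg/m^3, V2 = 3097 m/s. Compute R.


Z1 = 2781 * 4293 = 11938833
Z2 = 2409 * 3097 = 7460673
R = (7460673 - 11938833) / (7460673 + 11938833) = -4478160 / 19399506 = -0.2308

-0.2308


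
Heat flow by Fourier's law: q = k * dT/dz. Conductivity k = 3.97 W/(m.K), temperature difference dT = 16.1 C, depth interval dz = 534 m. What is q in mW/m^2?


q = k * dT / dz * 1000
= 3.97 * 16.1 / 534 * 1000
= 0.119695 * 1000
= 119.6948 mW/m^2

119.6948


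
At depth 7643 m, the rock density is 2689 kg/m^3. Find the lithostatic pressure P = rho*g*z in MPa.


P = rho * g * z / 1e6
= 2689 * 9.81 * 7643 / 1e6
= 201615384.87 / 1e6
= 201.6154 MPa

201.6154


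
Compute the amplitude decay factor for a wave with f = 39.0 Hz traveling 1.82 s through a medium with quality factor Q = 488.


pi*f*t/Q = pi*39.0*1.82/488 = 0.456947
A/A0 = exp(-0.456947) = 0.633214

0.633214


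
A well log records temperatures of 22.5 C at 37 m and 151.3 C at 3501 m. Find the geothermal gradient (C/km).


dT = 151.3 - 22.5 = 128.8 C
dz = 3501 - 37 = 3464 m
gradient = dT/dz * 1000 = 128.8/3464 * 1000 = 37.1824 C/km

37.1824


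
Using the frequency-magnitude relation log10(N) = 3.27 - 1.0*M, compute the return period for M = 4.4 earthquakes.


log10(N) = 3.27 - 1.0*4.4 = -1.13
N = 10^-1.13 = 0.074131
T = 1/N = 1/0.074131 = 13.4896 years

13.4896


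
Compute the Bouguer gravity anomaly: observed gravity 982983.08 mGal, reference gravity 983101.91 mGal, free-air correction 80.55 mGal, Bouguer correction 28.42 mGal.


BA = g_obs - g_ref + FAC - BC
= 982983.08 - 983101.91 + 80.55 - 28.42
= -66.7 mGal

-66.7


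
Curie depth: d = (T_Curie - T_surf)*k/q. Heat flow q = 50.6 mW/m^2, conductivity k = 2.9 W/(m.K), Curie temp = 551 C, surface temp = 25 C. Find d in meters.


T_Curie - T_surf = 551 - 25 = 526 C
Convert q to W/m^2: 50.6 mW/m^2 = 0.0506 W/m^2
d = 526 * 2.9 / 0.0506 = 30146.25 m

30146.25


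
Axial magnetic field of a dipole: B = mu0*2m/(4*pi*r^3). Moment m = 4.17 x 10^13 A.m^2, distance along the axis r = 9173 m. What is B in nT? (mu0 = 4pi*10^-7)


m = 4.17 x 10^13 = 41700000000000 A.m^2
2m = 83400000000000 A.m^2
r^3 = 9173^3 = 771852260717
B = (4pi*10^-7) * 83400000000000 / (4*pi * 771852260717) * 1e9
= 104803530.923755 / 9699381567700.8 * 1e9
= 10805.1766 nT

10805.1766


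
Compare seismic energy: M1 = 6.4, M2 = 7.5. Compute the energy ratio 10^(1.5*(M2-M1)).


M2 - M1 = 7.5 - 6.4 = 1.1
1.5 * 1.1 = 1.65
ratio = 10^1.65 = 44.67

44.67


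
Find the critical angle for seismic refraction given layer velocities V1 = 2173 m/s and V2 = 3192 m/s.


V1/V2 = 2173/3192 = 0.680764
theta_c = arcsin(0.680764) = 42.9034 degrees

42.9034


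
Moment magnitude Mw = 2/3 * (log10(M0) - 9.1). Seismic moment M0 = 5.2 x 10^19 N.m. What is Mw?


log10(M0) = log10(5.2 x 10^19) = 19.716
Mw = 2/3 * (19.716 - 9.1)
= 2/3 * 10.616
= 7.08

7.08


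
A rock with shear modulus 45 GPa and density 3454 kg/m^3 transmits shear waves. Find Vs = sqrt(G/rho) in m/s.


Convert G to Pa: G = 45e9 Pa
Compute G/rho = 45e9 / 3454 = 13028372.901
Vs = sqrt(13028372.901) = 3609.48 m/s

3609.48


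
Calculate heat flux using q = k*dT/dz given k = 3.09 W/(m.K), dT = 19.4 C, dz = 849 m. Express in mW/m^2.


q = k * dT / dz * 1000
= 3.09 * 19.4 / 849 * 1000
= 0.070608 * 1000
= 70.6078 mW/m^2

70.6078


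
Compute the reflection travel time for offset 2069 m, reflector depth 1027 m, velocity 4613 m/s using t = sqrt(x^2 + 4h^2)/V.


x^2 + 4h^2 = 2069^2 + 4*1027^2 = 4280761 + 4218916 = 8499677
sqrt(8499677) = 2915.4206
t = 2915.4206 / 4613 = 0.632 s

0.632


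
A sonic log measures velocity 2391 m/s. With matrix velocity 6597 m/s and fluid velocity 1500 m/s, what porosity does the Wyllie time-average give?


1/V - 1/Vm = 1/2391 - 1/6597 = 0.00026665
1/Vf - 1/Vm = 1/1500 - 1/6597 = 0.00051508
phi = 0.00026665 / 0.00051508 = 0.5177

0.5177


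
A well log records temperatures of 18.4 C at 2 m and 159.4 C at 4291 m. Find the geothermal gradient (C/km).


dT = 159.4 - 18.4 = 141.0 C
dz = 4291 - 2 = 4289 m
gradient = dT/dz * 1000 = 141.0/4289 * 1000 = 32.8748 C/km

32.8748


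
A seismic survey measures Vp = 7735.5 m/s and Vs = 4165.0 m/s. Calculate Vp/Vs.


Vp/Vs = 7735.5 / 4165.0
= 1.8573

1.8573


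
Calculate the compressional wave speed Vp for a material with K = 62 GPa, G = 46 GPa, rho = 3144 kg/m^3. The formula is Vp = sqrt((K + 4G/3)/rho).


First compute the effective modulus:
K + 4G/3 = 62e9 + 4*46e9/3 = 123333333333.33 Pa
Then divide by density:
123333333333.33 / 3144 = 39228159.4572 Pa/(kg/m^3)
Take the square root:
Vp = sqrt(39228159.4572) = 6263.24 m/s

6263.24


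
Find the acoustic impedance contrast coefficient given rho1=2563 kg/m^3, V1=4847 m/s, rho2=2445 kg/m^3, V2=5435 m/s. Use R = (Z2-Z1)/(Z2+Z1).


Z1 = 2563 * 4847 = 12422861
Z2 = 2445 * 5435 = 13288575
R = (13288575 - 12422861) / (13288575 + 12422861) = 865714 / 25711436 = 0.0337

0.0337


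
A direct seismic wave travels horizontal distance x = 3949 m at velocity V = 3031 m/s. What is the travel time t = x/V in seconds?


t = x / V
= 3949 / 3031
= 1.3029 s

1.3029


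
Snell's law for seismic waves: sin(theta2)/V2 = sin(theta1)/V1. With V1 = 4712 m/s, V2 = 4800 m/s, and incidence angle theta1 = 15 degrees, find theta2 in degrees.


sin(theta1) = sin(15 deg) = 0.258819
sin(theta2) = V2/V1 * sin(theta1) = 4800/4712 * 0.258819 = 0.263653
theta2 = arcsin(0.263653) = 15.2869 degrees

15.2869


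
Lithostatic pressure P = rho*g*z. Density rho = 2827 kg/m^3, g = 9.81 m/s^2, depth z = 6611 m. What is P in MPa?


P = rho * g * z / 1e6
= 2827 * 9.81 * 6611 / 1e6
= 183342003.57 / 1e6
= 183.342 MPa

183.342


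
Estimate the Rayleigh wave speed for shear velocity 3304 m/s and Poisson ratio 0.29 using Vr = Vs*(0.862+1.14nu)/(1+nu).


Numerator factor = 0.862 + 1.14*0.29 = 1.1926
Denominator = 1 + 0.29 = 1.29
Vr = 3304 * 1.1926 / 1.29 = 3054.54 m/s

3054.54


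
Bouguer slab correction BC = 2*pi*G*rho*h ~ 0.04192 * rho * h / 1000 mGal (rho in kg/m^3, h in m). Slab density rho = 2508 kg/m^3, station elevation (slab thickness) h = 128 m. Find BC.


BC = 0.04192 * rho * h / 1000
= 0.04192 * 2508 * 128 / 1000
= 13.4573 mGal

13.4573


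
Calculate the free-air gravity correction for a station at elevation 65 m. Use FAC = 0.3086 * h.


FAC = 0.3086 * h
= 0.3086 * 65
= 20.059 mGal

20.059


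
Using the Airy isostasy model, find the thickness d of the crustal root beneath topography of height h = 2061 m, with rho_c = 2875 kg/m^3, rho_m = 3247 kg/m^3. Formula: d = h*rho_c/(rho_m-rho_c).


rho_m - rho_c = 3247 - 2875 = 372
d = 2061 * 2875 / 372
= 5925375 / 372
= 15928.43 m

15928.43


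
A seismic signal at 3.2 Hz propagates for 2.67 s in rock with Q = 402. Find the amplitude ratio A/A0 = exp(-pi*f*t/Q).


pi*f*t/Q = pi*3.2*2.67/402 = 0.066771
A/A0 = exp(-0.066771) = 0.93541

0.93541


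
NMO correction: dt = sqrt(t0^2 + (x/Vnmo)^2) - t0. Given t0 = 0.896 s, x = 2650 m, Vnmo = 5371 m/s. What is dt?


x/Vnmo = 2650/5371 = 0.49339
(x/Vnmo)^2 = 0.243434
t0^2 = 0.802816
sqrt(0.802816 + 0.243434) = 1.022864
dt = 1.022864 - 0.896 = 0.126864

0.126864


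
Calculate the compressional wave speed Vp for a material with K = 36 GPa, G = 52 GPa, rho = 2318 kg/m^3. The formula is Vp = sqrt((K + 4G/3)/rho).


First compute the effective modulus:
K + 4G/3 = 36e9 + 4*52e9/3 = 105333333333.33 Pa
Then divide by density:
105333333333.33 / 2318 = 45441472.5338 Pa/(kg/m^3)
Take the square root:
Vp = sqrt(45441472.5338) = 6741.03 m/s

6741.03


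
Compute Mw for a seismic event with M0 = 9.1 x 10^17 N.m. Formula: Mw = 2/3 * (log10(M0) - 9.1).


log10(M0) = log10(9.1 x 10^17) = 17.959
Mw = 2/3 * (17.959 - 9.1)
= 2/3 * 8.859
= 5.91

5.91


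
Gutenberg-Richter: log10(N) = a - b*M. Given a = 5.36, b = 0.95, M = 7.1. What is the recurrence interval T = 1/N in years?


log10(N) = 5.36 - 0.95*7.1 = -1.385
N = 10^-1.385 = 0.04121
T = 1/N = 1/0.04121 = 24.2661 years

24.2661


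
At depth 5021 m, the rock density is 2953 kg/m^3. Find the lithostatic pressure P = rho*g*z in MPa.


P = rho * g * z / 1e6
= 2953 * 9.81 * 5021 / 1e6
= 145452997.53 / 1e6
= 145.453 MPa

145.453


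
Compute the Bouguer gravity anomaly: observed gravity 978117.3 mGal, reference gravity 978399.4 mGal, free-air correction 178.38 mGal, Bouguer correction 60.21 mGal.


BA = g_obs - g_ref + FAC - BC
= 978117.3 - 978399.4 + 178.38 - 60.21
= -163.93 mGal

-163.93


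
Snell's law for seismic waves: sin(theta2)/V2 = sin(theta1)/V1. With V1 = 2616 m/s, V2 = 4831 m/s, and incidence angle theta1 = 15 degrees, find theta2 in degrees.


sin(theta1) = sin(15 deg) = 0.258819
sin(theta2) = V2/V1 * sin(theta1) = 4831/2616 * 0.258819 = 0.477964
theta2 = arcsin(0.477964) = 28.5525 degrees

28.5525


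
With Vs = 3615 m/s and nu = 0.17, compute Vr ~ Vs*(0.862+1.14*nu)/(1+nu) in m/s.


Numerator factor = 0.862 + 1.14*0.17 = 1.0558
Denominator = 1 + 0.17 = 1.17
Vr = 3615 * 1.0558 / 1.17 = 3262.15 m/s

3262.15


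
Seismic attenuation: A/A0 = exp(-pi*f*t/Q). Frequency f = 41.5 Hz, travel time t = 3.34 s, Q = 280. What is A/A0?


pi*f*t/Q = pi*41.5*3.34/280 = 1.555201
A/A0 = exp(-1.555201) = 0.211147

0.211147


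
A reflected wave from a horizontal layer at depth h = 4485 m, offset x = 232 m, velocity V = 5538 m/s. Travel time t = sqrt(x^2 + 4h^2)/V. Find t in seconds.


x^2 + 4h^2 = 232^2 + 4*4485^2 = 53824 + 80460900 = 80514724
sqrt(80514724) = 8972.9997
t = 8972.9997 / 5538 = 1.6203 s

1.6203


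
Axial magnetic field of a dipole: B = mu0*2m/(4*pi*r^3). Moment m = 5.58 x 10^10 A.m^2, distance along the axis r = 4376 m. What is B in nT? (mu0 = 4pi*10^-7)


m = 5.58 x 10^10 = 55800000000 A.m^2
2m = 111600000000 A.m^2
r^3 = 4376^3 = 83797669376
B = (4pi*10^-7) * 111600000000 / (4*pi * 83797669376) * 1e9
= 140240.696056 / 1053032569998.35 * 1e9
= 133.1779 nT

133.1779


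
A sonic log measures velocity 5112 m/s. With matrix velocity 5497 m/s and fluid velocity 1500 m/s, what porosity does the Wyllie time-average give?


1/V - 1/Vm = 1/5112 - 1/5497 = 1.37e-05
1/Vf - 1/Vm = 1/1500 - 1/5497 = 0.00048475
phi = 1.37e-05 / 0.00048475 = 0.0283

0.0283


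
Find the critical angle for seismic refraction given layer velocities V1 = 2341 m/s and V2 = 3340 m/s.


V1/V2 = 2341/3340 = 0.700898
theta_c = arcsin(0.700898) = 44.4991 degrees

44.4991


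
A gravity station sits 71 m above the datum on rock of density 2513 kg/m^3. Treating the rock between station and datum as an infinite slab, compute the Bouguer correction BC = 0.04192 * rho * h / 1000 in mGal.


BC = 0.04192 * rho * h / 1000
= 0.04192 * 2513 * 71 / 1000
= 7.4795 mGal

7.4795


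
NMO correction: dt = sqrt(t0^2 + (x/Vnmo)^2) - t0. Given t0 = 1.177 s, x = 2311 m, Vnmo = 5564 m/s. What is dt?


x/Vnmo = 2311/5564 = 0.415349
(x/Vnmo)^2 = 0.172515
t0^2 = 1.385329
sqrt(1.385329 + 0.172515) = 1.248136
dt = 1.248136 - 1.177 = 0.071136

0.071136


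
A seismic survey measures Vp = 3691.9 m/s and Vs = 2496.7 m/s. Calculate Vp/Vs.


Vp/Vs = 3691.9 / 2496.7
= 1.4787

1.4787


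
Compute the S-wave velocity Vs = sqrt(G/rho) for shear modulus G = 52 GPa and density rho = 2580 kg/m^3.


Convert G to Pa: G = 52e9 Pa
Compute G/rho = 52e9 / 2580 = 20155038.7597
Vs = sqrt(20155038.7597) = 4489.44 m/s

4489.44


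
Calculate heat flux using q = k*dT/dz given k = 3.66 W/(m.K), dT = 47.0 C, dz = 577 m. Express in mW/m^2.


q = k * dT / dz * 1000
= 3.66 * 47.0 / 577 * 1000
= 0.298128 * 1000
= 298.1282 mW/m^2

298.1282


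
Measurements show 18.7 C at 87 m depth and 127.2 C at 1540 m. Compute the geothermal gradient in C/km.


dT = 127.2 - 18.7 = 108.5 C
dz = 1540 - 87 = 1453 m
gradient = dT/dz * 1000 = 108.5/1453 * 1000 = 74.6731 C/km

74.6731


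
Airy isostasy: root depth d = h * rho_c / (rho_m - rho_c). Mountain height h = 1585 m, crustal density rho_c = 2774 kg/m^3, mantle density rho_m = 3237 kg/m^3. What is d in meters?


rho_m - rho_c = 3237 - 2774 = 463
d = 1585 * 2774 / 463
= 4396790 / 463
= 9496.31 m

9496.31


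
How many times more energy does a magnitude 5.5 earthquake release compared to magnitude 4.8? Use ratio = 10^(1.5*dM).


M2 - M1 = 5.5 - 4.8 = 0.7
1.5 * 0.7 = 1.05
ratio = 10^1.05 = 11.22

11.22


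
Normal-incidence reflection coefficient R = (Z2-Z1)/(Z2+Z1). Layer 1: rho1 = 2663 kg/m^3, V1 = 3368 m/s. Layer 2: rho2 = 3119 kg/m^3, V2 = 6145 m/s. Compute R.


Z1 = 2663 * 3368 = 8968984
Z2 = 3119 * 6145 = 19166255
R = (19166255 - 8968984) / (19166255 + 8968984) = 10197271 / 28135239 = 0.3624

0.3624


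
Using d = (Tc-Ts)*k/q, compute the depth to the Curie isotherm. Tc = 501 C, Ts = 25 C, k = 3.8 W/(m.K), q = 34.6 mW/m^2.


T_Curie - T_surf = 501 - 25 = 476 C
Convert q to W/m^2: 34.6 mW/m^2 = 0.0346 W/m^2
d = 476 * 3.8 / 0.0346 = 52277.46 m

52277.46


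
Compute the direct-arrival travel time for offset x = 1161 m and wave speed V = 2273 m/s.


t = x / V
= 1161 / 2273
= 0.5108 s

0.5108


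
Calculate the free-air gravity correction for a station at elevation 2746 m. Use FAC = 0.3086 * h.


FAC = 0.3086 * h
= 0.3086 * 2746
= 847.4156 mGal

847.4156


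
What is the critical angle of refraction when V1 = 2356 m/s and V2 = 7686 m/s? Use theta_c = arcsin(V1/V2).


V1/V2 = 2356/7686 = 0.306531
theta_c = arcsin(0.306531) = 17.8503 degrees

17.8503


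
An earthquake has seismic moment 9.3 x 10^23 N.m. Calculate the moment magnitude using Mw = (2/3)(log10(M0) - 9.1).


log10(M0) = log10(9.3 x 10^23) = 23.9685
Mw = 2/3 * (23.9685 - 9.1)
= 2/3 * 14.8685
= 9.91

9.91


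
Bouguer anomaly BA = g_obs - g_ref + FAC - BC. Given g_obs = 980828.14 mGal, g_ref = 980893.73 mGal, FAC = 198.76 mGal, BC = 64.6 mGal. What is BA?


BA = g_obs - g_ref + FAC - BC
= 980828.14 - 980893.73 + 198.76 - 64.6
= 68.57 mGal

68.57


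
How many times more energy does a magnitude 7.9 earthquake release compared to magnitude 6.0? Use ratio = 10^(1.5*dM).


M2 - M1 = 7.9 - 6.0 = 1.9
1.5 * 1.9 = 2.85
ratio = 10^2.85 = 707.95

707.95


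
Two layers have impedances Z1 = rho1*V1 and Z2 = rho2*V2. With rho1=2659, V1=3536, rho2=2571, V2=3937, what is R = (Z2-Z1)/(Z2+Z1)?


Z1 = 2659 * 3536 = 9402224
Z2 = 2571 * 3937 = 10122027
R = (10122027 - 9402224) / (10122027 + 9402224) = 719803 / 19524251 = 0.0369

0.0369


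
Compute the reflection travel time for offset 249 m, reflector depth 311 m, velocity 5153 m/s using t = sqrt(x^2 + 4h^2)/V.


x^2 + 4h^2 = 249^2 + 4*311^2 = 62001 + 386884 = 448885
sqrt(448885) = 669.9888
t = 669.9888 / 5153 = 0.13 s

0.13


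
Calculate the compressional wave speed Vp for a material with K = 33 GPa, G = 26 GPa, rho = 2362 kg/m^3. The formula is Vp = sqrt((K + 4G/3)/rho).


First compute the effective modulus:
K + 4G/3 = 33e9 + 4*26e9/3 = 67666666666.67 Pa
Then divide by density:
67666666666.67 / 2362 = 28648038.3855 Pa/(kg/m^3)
Take the square root:
Vp = sqrt(28648038.3855) = 5352.39 m/s

5352.39


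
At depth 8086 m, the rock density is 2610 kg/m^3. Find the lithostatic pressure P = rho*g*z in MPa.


P = rho * g * z / 1e6
= 2610 * 9.81 * 8086 / 1e6
= 207034752.6 / 1e6
= 207.0348 MPa

207.0348


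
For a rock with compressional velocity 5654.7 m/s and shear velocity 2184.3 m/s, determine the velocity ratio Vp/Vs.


Vp/Vs = 5654.7 / 2184.3
= 2.5888

2.5888


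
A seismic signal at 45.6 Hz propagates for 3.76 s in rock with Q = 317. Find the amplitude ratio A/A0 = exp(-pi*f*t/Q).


pi*f*t/Q = pi*45.6*3.76/317 = 1.699195
A/A0 = exp(-1.699195) = 0.182831

0.182831


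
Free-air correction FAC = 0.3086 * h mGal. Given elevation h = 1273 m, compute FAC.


FAC = 0.3086 * h
= 0.3086 * 1273
= 392.8478 mGal

392.8478


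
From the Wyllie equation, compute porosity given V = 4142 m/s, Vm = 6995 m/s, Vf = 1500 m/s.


1/V - 1/Vm = 1/4142 - 1/6995 = 9.847e-05
1/Vf - 1/Vm = 1/1500 - 1/6995 = 0.00052371
phi = 9.847e-05 / 0.00052371 = 0.188

0.188


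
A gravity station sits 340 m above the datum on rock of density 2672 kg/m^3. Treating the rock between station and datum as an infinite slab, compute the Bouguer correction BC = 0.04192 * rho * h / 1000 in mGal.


BC = 0.04192 * rho * h / 1000
= 0.04192 * 2672 * 340 / 1000
= 38.0835 mGal

38.0835


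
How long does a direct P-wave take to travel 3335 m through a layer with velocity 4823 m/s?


t = x / V
= 3335 / 4823
= 0.6915 s

0.6915


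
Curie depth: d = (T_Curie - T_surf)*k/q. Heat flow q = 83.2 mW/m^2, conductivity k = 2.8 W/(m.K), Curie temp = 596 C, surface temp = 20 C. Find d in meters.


T_Curie - T_surf = 596 - 20 = 576 C
Convert q to W/m^2: 83.2 mW/m^2 = 0.0832 W/m^2
d = 576 * 2.8 / 0.0832 = 19384.62 m

19384.62


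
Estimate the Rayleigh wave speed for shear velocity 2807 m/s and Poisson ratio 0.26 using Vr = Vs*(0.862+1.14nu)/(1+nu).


Numerator factor = 0.862 + 1.14*0.26 = 1.1584
Denominator = 1 + 0.26 = 1.26
Vr = 2807 * 1.1584 / 1.26 = 2580.66 m/s

2580.66


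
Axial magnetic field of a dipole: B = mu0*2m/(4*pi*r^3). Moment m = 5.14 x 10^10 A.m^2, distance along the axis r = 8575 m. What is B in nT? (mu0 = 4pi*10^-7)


m = 5.14 x 10^10 = 51400000000 A.m^2
2m = 102800000000 A.m^2
r^3 = 8575^3 = 630525109375
B = (4pi*10^-7) * 102800000000 / (4*pi * 630525109375) * 1e9
= 129182.289916 / 7923412206065.6 * 1e9
= 16.3039 nT

16.3039


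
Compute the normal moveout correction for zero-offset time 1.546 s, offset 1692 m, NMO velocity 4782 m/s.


x/Vnmo = 1692/4782 = 0.353827
(x/Vnmo)^2 = 0.125193
t0^2 = 2.390116
sqrt(2.390116 + 0.125193) = 1.585973
dt = 1.585973 - 1.546 = 0.039973

0.039973


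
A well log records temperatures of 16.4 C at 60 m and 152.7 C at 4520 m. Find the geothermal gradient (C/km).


dT = 152.7 - 16.4 = 136.3 C
dz = 4520 - 60 = 4460 m
gradient = dT/dz * 1000 = 136.3/4460 * 1000 = 30.5605 C/km

30.5605


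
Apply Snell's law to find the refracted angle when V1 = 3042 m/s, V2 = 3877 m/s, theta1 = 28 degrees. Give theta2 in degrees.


sin(theta1) = sin(28 deg) = 0.469472
sin(theta2) = V2/V1 * sin(theta1) = 3877/3042 * 0.469472 = 0.598337
theta2 = arcsin(0.598337) = 36.7509 degrees

36.7509


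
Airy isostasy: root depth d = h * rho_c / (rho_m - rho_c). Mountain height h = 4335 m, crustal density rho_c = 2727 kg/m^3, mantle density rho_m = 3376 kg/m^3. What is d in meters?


rho_m - rho_c = 3376 - 2727 = 649
d = 4335 * 2727 / 649
= 11821545 / 649
= 18215.02 m

18215.02


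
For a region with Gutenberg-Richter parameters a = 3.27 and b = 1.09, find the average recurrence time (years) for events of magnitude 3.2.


log10(N) = 3.27 - 1.09*3.2 = -0.218
N = 10^-0.218 = 0.605341
T = 1/N = 1/0.605341 = 1.652 years

1.652


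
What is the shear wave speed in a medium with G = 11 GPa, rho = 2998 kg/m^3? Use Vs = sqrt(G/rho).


Convert G to Pa: G = 11e9 Pa
Compute G/rho = 11e9 / 2998 = 3669112.7418
Vs = sqrt(3669112.7418) = 1915.49 m/s

1915.49


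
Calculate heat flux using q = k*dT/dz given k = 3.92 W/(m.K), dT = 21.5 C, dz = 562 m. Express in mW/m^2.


q = k * dT / dz * 1000
= 3.92 * 21.5 / 562 * 1000
= 0.149964 * 1000
= 149.9644 mW/m^2

149.9644


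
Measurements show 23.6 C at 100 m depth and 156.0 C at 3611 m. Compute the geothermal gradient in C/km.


dT = 156.0 - 23.6 = 132.4 C
dz = 3611 - 100 = 3511 m
gradient = dT/dz * 1000 = 132.4/3511 * 1000 = 37.7101 C/km

37.7101


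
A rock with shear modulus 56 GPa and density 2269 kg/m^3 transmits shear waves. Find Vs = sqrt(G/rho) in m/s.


Convert G to Pa: G = 56e9 Pa
Compute G/rho = 56e9 / 2269 = 24680475.9806
Vs = sqrt(24680475.9806) = 4967.94 m/s

4967.94


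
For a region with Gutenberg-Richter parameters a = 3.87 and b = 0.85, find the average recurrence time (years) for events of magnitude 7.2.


log10(N) = 3.87 - 0.85*7.2 = -2.25
N = 10^-2.25 = 0.005623
T = 1/N = 1/0.005623 = 177.8279 years

177.8279


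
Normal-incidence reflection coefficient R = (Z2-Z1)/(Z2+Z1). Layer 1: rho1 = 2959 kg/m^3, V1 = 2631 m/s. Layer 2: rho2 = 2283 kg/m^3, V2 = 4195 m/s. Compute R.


Z1 = 2959 * 2631 = 7785129
Z2 = 2283 * 4195 = 9577185
R = (9577185 - 7785129) / (9577185 + 7785129) = 1792056 / 17362314 = 0.1032

0.1032


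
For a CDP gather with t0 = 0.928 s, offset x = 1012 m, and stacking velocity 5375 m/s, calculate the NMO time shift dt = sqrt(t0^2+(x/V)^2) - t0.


x/Vnmo = 1012/5375 = 0.188279
(x/Vnmo)^2 = 0.035449
t0^2 = 0.861184
sqrt(0.861184 + 0.035449) = 0.946907
dt = 0.946907 - 0.928 = 0.018907

0.018907


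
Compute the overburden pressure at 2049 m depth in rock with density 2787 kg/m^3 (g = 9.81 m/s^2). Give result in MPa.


P = rho * g * z / 1e6
= 2787 * 9.81 * 2049 / 1e6
= 56020623.03 / 1e6
= 56.0206 MPa

56.0206


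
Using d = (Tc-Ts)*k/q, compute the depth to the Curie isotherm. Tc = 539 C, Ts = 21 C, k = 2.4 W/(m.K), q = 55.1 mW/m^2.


T_Curie - T_surf = 539 - 21 = 518 C
Convert q to W/m^2: 55.1 mW/m^2 = 0.0551 W/m^2
d = 518 * 2.4 / 0.0551 = 22562.61 m

22562.61


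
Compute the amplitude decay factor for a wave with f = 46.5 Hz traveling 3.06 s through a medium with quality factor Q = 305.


pi*f*t/Q = pi*46.5*3.06/305 = 1.46563
A/A0 = exp(-1.46563) = 0.230932

0.230932


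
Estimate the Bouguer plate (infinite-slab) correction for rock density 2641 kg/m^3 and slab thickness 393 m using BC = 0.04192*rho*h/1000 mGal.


BC = 0.04192 * rho * h / 1000
= 0.04192 * 2641 * 393 / 1000
= 43.5093 mGal

43.5093


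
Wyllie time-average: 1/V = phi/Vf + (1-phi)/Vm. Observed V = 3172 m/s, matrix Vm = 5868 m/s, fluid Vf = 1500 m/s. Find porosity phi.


1/V - 1/Vm = 1/3172 - 1/5868 = 0.00014484
1/Vf - 1/Vm = 1/1500 - 1/5868 = 0.00049625
phi = 0.00014484 / 0.00049625 = 0.2919

0.2919


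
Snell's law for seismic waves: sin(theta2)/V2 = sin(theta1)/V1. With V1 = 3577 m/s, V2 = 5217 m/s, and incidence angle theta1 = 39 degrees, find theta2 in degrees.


sin(theta1) = sin(39 deg) = 0.62932
sin(theta2) = V2/V1 * sin(theta1) = 5217/3577 * 0.62932 = 0.917854
theta2 = arcsin(0.917854) = 66.6144 degrees

66.6144


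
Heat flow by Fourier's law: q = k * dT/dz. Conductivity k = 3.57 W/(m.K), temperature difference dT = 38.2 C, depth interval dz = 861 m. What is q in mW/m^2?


q = k * dT / dz * 1000
= 3.57 * 38.2 / 861 * 1000
= 0.15839 * 1000
= 158.3902 mW/m^2

158.3902


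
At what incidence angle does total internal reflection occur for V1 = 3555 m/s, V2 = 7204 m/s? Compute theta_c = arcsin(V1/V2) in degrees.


V1/V2 = 3555/7204 = 0.493476
theta_c = arcsin(0.493476) = 29.5693 degrees

29.5693


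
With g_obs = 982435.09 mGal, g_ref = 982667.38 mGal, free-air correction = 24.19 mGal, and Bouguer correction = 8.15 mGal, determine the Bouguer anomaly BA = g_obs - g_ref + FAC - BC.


BA = g_obs - g_ref + FAC - BC
= 982435.09 - 982667.38 + 24.19 - 8.15
= -216.25 mGal

-216.25


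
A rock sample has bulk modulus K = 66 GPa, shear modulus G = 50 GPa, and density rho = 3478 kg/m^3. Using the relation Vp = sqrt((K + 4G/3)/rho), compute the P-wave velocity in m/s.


First compute the effective modulus:
K + 4G/3 = 66e9 + 4*50e9/3 = 132666666666.67 Pa
Then divide by density:
132666666666.67 / 3478 = 38144527.5062 Pa/(kg/m^3)
Take the square root:
Vp = sqrt(38144527.5062) = 6176.13 m/s

6176.13


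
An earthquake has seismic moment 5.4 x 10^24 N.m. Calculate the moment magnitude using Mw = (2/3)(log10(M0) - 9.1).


log10(M0) = log10(5.4 x 10^24) = 24.7324
Mw = 2/3 * (24.7324 - 9.1)
= 2/3 * 15.6324
= 10.42

10.42


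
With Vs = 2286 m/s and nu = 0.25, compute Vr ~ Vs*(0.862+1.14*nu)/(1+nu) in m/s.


Numerator factor = 0.862 + 1.14*0.25 = 1.147
Denominator = 1 + 0.25 = 1.25
Vr = 2286 * 1.147 / 1.25 = 2097.63 m/s

2097.63


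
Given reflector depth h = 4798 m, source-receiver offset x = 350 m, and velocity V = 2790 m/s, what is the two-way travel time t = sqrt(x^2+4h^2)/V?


x^2 + 4h^2 = 350^2 + 4*4798^2 = 122500 + 92083216 = 92205716
sqrt(92205716) = 9602.3807
t = 9602.3807 / 2790 = 3.4417 s

3.4417


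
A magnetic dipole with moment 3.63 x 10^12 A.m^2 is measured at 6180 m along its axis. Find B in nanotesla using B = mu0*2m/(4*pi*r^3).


m = 3.63 x 10^12 = 3630000000000 A.m^2
2m = 7260000000000 A.m^2
r^3 = 6180^3 = 236029032000
B = (4pi*10^-7) * 7260000000000 / (4*pi * 236029032000) * 1e9
= 9123185.066025 / 2966028291860.44 * 1e9
= 3075.8928 nT

3075.8928


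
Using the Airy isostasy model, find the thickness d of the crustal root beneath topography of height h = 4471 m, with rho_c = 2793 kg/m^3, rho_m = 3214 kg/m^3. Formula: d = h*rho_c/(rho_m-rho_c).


rho_m - rho_c = 3214 - 2793 = 421
d = 4471 * 2793 / 421
= 12487503 / 421
= 29661.53 m

29661.53


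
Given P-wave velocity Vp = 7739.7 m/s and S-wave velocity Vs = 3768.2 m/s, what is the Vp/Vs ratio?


Vp/Vs = 7739.7 / 3768.2
= 2.054

2.054


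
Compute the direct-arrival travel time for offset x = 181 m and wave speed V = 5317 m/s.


t = x / V
= 181 / 5317
= 0.034 s

0.034


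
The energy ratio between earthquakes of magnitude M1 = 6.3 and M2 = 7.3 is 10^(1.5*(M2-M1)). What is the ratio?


M2 - M1 = 7.3 - 6.3 = 1.0
1.5 * 1.0 = 1.5
ratio = 10^1.5 = 31.62

31.62


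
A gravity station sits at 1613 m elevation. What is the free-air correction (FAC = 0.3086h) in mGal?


FAC = 0.3086 * h
= 0.3086 * 1613
= 497.7718 mGal

497.7718


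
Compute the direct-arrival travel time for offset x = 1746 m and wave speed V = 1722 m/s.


t = x / V
= 1746 / 1722
= 1.0139 s

1.0139


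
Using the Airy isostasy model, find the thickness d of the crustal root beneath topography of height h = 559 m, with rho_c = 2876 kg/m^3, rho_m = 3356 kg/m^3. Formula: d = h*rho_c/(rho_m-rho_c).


rho_m - rho_c = 3356 - 2876 = 480
d = 559 * 2876 / 480
= 1607684 / 480
= 3349.34 m

3349.34


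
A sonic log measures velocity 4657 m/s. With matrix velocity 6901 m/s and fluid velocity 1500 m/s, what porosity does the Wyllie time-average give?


1/V - 1/Vm = 1/4657 - 1/6901 = 6.982e-05
1/Vf - 1/Vm = 1/1500 - 1/6901 = 0.00052176
phi = 6.982e-05 / 0.00052176 = 0.1338

0.1338


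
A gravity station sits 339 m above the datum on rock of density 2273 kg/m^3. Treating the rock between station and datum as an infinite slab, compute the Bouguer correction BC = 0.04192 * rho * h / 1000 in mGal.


BC = 0.04192 * rho * h / 1000
= 0.04192 * 2273 * 339 / 1000
= 32.3013 mGal

32.3013


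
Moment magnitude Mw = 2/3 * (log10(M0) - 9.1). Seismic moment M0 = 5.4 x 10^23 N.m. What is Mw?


log10(M0) = log10(5.4 x 10^23) = 23.7324
Mw = 2/3 * (23.7324 - 9.1)
= 2/3 * 14.6324
= 9.75

9.75


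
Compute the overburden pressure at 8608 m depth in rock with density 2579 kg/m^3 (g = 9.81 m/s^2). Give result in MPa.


P = rho * g * z / 1e6
= 2579 * 9.81 * 8608 / 1e6
= 217782313.92 / 1e6
= 217.7823 MPa

217.7823


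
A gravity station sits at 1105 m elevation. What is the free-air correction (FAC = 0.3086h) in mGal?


FAC = 0.3086 * h
= 0.3086 * 1105
= 341.003 mGal

341.003


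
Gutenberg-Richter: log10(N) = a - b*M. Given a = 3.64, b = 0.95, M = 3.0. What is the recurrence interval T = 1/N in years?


log10(N) = 3.64 - 0.95*3.0 = 0.79
N = 10^0.79 = 6.16595
T = 1/N = 1/6.16595 = 0.1622 years

0.1622


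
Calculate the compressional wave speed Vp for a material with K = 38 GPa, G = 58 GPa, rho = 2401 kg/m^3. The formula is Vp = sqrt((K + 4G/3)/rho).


First compute the effective modulus:
K + 4G/3 = 38e9 + 4*58e9/3 = 115333333333.33 Pa
Then divide by density:
115333333333.33 / 2401 = 48035540.7469 Pa/(kg/m^3)
Take the square root:
Vp = sqrt(48035540.7469) = 6930.77 m/s

6930.77


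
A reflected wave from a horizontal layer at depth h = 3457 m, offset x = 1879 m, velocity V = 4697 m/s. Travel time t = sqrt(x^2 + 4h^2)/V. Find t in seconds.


x^2 + 4h^2 = 1879^2 + 4*3457^2 = 3530641 + 47803396 = 51334037
sqrt(51334037) = 7164.7775
t = 7164.7775 / 4697 = 1.5254 s

1.5254


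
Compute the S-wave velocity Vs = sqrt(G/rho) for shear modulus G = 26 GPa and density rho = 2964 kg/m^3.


Convert G to Pa: G = 26e9 Pa
Compute G/rho = 26e9 / 2964 = 8771929.8246
Vs = sqrt(8771929.8246) = 2961.74 m/s

2961.74


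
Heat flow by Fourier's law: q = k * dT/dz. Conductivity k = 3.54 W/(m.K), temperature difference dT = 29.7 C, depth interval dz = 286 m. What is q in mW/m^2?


q = k * dT / dz * 1000
= 3.54 * 29.7 / 286 * 1000
= 0.367615 * 1000
= 367.6154 mW/m^2

367.6154


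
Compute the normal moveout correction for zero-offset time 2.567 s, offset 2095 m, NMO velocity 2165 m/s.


x/Vnmo = 2095/2165 = 0.967667
(x/Vnmo)^2 = 0.93638
t0^2 = 6.589489
sqrt(6.589489 + 0.93638) = 2.743332
dt = 2.743332 - 2.567 = 0.176332

0.176332


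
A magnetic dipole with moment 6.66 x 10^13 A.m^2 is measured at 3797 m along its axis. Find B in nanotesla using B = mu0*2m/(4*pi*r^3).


m = 6.66 x 10^13 = 66600000000000 A.m^2
2m = 133200000000000 A.m^2
r^3 = 3797^3 = 54742142573
B = (4pi*10^-7) * 133200000000000 / (4*pi * 54742142573) * 1e9
= 167384056.583264 / 687910051796.41 * 1e9
= 243322.5916 nT

243322.5916
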